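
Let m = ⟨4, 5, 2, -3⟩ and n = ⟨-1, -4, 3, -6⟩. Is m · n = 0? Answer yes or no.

yes

m · n = 4·(-1) + 5·(-4) + 2·3 + (-3)·(-6) = -4 - 20 + 6 + 18 = 0
Zero, so the vectors are orthogonal.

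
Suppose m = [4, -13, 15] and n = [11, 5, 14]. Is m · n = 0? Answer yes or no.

m · n = 4·11 + (-13)·5 + 15·14 = 44 - 65 + 210 = 189
Nonzero, so the vectors are not orthogonal.

no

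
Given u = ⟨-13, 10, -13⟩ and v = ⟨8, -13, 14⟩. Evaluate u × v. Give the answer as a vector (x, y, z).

(-29, 78, 89)

i: 10·14 - (-13)·(-13) = 140 - 169 = -29
j: (-13)·8 - (-13)·14 = -104 - (-182) = 78
k: (-13)·(-13) - 10·8 = 169 - 80 = 89
u × v = (-29, 78, 89)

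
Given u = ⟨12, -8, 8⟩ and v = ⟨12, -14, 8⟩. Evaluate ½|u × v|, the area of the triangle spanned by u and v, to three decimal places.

43.267

i: (-8)·8 - 8·(-14) = -64 - (-112) = 48
j: 8·12 - 12·8 = 96 - 96 = 0
k: 12·(-14) - (-8)·12 = -168 - (-96) = -72
u × v = (48, 0, -72)
|u × v| = √(48² + 0² + (-72)²) = √7488 ≈ 86.5332
area = ½ · 86.5332 ≈ 43.267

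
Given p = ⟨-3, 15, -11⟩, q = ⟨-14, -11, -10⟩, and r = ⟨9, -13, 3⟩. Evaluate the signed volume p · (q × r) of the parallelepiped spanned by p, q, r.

-3322

q × r:
i: (-11)·3 - (-10)·(-13) = -33 - 130 = -163
j: (-10)·9 - (-14)·3 = -90 - (-42) = -48
k: (-14)·(-13) - (-11)·9 = 182 - (-99) = 281
q × r = (-163, -48, 281)
p · (q × r) = (-3)·(-163) + 15·(-48) + (-11)·281 = 489 - 720 - 3091 = -3322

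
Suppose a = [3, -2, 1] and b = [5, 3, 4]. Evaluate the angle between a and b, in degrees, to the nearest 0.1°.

a · b = 3·5 + (-2)·3 + 1·4 = 15 - 6 + 4 = 13
|a|² = 9 + 4 + 1 = 14,  |a| = √14 ≈ 3.741657
|b|² = 25 + 9 + 16 = 50,  |b| = √50 ≈ 7.071068
cos θ = 13 / (3.741657 · 7.071068) ≈ 0.49135
θ = arccos(0.49135) ≈ 60.6°

60.6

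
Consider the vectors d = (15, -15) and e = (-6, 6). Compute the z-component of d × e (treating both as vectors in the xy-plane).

15·6 - (-15)·(-6) = 90 - 90 = 0

0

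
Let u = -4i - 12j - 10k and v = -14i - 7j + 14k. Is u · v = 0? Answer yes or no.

yes

u · v = (-4)·(-14) + (-12)·(-7) + (-10)·14 = 56 + 84 - 140 = 0
Zero, so the vectors are orthogonal.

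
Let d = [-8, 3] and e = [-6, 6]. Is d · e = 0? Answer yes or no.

d · e = (-8)·(-6) + 3·6 = 48 + 18 = 66
Nonzero, so the vectors are not orthogonal.

no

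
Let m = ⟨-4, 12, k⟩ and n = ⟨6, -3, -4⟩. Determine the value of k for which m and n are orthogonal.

-15

m · n = (-4)·6 + 12·(-3) + k·(-4) = -60 - 4k
Set equal to 0: -4k = 60, so k = -15.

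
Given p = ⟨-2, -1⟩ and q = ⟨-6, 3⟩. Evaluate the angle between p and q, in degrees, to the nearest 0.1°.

p · q = (-2)·(-6) + (-1)·3 = 12 - 3 = 9
|p|² = 4 + 1 = 5,  |p| = √5 ≈ 2.236068
|q|² = 36 + 9 = 45,  |q| = √45 ≈ 6.708204
cos θ = 9 / (2.236068 · 6.708204) ≈ 0.60000
θ = arccos(0.60000) ≈ 53.1°

53.1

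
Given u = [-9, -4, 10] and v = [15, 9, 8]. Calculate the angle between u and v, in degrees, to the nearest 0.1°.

u · v = (-9)·15 + (-4)·9 + 10·8 = -135 - 36 + 80 = -91
|u|² = 81 + 16 + 100 = 197,  |u| = √197 ≈ 14.035669
|v|² = 225 + 81 + 64 = 370,  |v| = √370 ≈ 19.235384
cos θ = -91 / (14.035669 · 19.235384) ≈ -0.33706
θ = arccos(-0.33706) ≈ 109.7°

109.7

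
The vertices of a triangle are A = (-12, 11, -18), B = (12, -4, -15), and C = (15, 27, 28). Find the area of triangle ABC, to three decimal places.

743.924

AB = (24, -15, 3),  AC = (27, 16, 46)
i: (-15)·46 - 3·16 = -690 - 48 = -738
j: 3·27 - 24·46 = 81 - 1104 = -1023
k: 24·16 - (-15)·27 = 384 - (-405) = 789
AB × AC = (-738, -1023, 789)
|AB × AC| = √2213694 ≈ 1487.8488
area = ½ · 1487.8488 ≈ 743.924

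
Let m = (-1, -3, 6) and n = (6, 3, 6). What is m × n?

(-36, 42, 15)

i: (-3)·6 - 6·3 = -18 - 18 = -36
j: 6·6 - (-1)·6 = 36 - (-6) = 42
k: (-1)·3 - (-3)·6 = -3 - (-18) = 15
m × n = (-36, 42, 15)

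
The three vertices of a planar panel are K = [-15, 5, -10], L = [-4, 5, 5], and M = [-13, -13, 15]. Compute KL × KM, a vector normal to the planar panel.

(270, -245, -198)

KL = (11, 0, 15)
KM = (2, -18, 25)
i: 0·25 - 15·(-18) = 0 - (-270) = 270
j: 15·2 - 11·25 = 30 - 275 = -245
k: 11·(-18) - 0·2 = -198 - 0 = -198
KL × KM = (270, -245, -198)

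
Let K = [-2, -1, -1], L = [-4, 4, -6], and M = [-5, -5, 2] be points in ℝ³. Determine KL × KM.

(-5, 21, 23)

KL = (-2, 5, -5)
KM = (-3, -4, 3)
i: 5·3 - (-5)·(-4) = 15 - 20 = -5
j: (-5)·(-3) - (-2)·3 = 15 - (-6) = 21
k: (-2)·(-4) - 5·(-3) = 8 - (-15) = 23
KL × KM = (-5, 21, 23)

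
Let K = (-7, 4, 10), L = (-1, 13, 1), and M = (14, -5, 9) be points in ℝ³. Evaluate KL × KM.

KL = (6, 9, -9)
KM = (21, -9, -1)
i: 9·(-1) - (-9)·(-9) = -9 - 81 = -90
j: (-9)·21 - 6·(-1) = -189 - (-6) = -183
k: 6·(-9) - 9·21 = -54 - 189 = -243
KL × KM = (-90, -183, -243)

(-90, -183, -243)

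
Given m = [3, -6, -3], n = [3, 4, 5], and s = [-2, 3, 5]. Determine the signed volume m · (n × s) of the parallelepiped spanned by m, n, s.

114

n × s:
i: 4·5 - 5·3 = 20 - 15 = 5
j: 5·(-2) - 3·5 = -10 - 15 = -25
k: 3·3 - 4·(-2) = 9 - (-8) = 17
n × s = (5, -25, 17)
m · (n × s) = 3·5 + (-6)·(-25) + (-3)·17 = 15 + 150 - 51 = 114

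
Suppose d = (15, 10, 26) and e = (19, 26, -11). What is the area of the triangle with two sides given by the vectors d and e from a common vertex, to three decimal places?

i: 10·(-11) - 26·26 = -110 - 676 = -786
j: 26·19 - 15·(-11) = 494 - (-165) = 659
k: 15·26 - 10·19 = 390 - 190 = 200
d × e = (-786, 659, 200)
|d × e| = √((-786)² + 659² + 200²) = √1092077 ≈ 1045.0249
area = ½ · 1045.0249 ≈ 522.512

522.512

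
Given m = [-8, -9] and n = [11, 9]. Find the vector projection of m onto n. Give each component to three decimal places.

m · n = (-8)·11 + (-9)·9 = -88 - 81 = -169
|n|² = 121 + 81 = 202
proj_n m = (-169/202) · (11, 9) ≈ (-9.203, -7.530)

(-9.203, -7.530)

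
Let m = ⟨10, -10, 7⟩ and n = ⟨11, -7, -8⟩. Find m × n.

i: (-10)·(-8) - 7·(-7) = 80 - (-49) = 129
j: 7·11 - 10·(-8) = 77 - (-80) = 157
k: 10·(-7) - (-10)·11 = -70 - (-110) = 40
m × n = (129, 157, 40)

(129, 157, 40)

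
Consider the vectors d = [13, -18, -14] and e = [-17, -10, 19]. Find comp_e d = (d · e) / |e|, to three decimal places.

d · e = 13·(-17) + (-18)·(-10) + (-14)·19 = -221 + 180 - 266 = -307
|e| = √(289 + 100 + 361) = √750 ≈ 27.3861
comp_e d = -307 / √750 ≈ -11.210

-11.210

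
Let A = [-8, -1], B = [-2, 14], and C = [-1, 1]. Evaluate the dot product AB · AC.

AB = B − A = (6, 15)
AC = C − A = (7, 2)
AB · AC = 6·7 + 15·2 = 42 + 30 = 72

72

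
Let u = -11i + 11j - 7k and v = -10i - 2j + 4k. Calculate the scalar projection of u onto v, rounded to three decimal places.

u · v = (-11)·(-10) + 11·(-2) + (-7)·4 = 110 - 22 - 28 = 60
|v| = √(100 + 4 + 16) = √120 ≈ 10.9545
comp_v u = 60 / √120 ≈ 5.477

5.477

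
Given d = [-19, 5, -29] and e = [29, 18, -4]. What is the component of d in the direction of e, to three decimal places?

d · e = (-19)·29 + 5·18 + (-29)·(-4) = -551 + 90 + 116 = -345
|e| = √(841 + 324 + 16) = √1181 ≈ 34.3657
comp_e d = -345 / √1181 ≈ -10.039

-10.039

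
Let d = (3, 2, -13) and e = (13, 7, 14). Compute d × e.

i: 2·14 - (-13)·7 = 28 - (-91) = 119
j: (-13)·13 - 3·14 = -169 - 42 = -211
k: 3·7 - 2·13 = 21 - 26 = -5
d × e = (119, -211, -5)

(119, -211, -5)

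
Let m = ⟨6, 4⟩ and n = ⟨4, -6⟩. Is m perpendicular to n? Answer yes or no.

yes

m · n = 6·4 + 4·(-6) = 24 - 24 = 0
Zero, so the vectors are orthogonal.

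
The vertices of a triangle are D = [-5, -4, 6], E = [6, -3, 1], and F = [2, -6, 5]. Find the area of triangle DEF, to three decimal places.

DE = (11, 1, -5),  DF = (7, -2, -1)
i: 1·(-1) - (-5)·(-2) = -1 - 10 = -11
j: (-5)·7 - 11·(-1) = -35 - (-11) = -24
k: 11·(-2) - 1·7 = -22 - 7 = -29
DE × DF = (-11, -24, -29)
|DE × DF| = √1538 ≈ 39.2173
area = ½ · 39.2173 ≈ 19.609

19.609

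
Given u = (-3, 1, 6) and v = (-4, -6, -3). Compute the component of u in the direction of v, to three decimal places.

-1.536

u · v = (-3)·(-4) + 1·(-6) + 6·(-3) = 12 - 6 - 18 = -12
|v| = √(16 + 36 + 9) = √61 ≈ 7.8102
comp_v u = -12 / √61 ≈ -1.536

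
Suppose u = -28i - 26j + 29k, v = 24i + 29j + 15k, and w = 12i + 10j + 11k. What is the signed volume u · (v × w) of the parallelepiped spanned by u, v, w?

-5680

v × w:
i: 29·11 - 15·10 = 319 - 150 = 169
j: 15·12 - 24·11 = 180 - 264 = -84
k: 24·10 - 29·12 = 240 - 348 = -108
v × w = (169, -84, -108)
u · (v × w) = (-28)·169 + (-26)·(-84) + 29·(-108) = -4732 + 2184 - 3132 = -5680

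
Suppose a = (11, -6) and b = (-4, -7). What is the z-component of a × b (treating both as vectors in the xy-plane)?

-101

11·(-7) - (-6)·(-4) = -77 - 24 = -101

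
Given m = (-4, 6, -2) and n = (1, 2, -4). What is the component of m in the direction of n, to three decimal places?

m · n = (-4)·1 + 6·2 + (-2)·(-4) = -4 + 12 + 8 = 16
|n| = √(1 + 4 + 16) = √21 ≈ 4.5826
comp_n m = 16 / √21 ≈ 3.491

3.491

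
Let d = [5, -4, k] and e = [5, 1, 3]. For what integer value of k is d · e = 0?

-7

d · e = 5·5 + (-4)·1 + k·3 = 21 + 3k
Set equal to 0: 3k = -21, so k = -7.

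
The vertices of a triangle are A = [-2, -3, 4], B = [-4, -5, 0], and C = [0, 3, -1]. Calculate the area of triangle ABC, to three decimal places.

19.647

AB = (-2, -2, -4),  AC = (2, 6, -5)
i: (-2)·(-5) - (-4)·6 = 10 - (-24) = 34
j: (-4)·2 - (-2)·(-5) = -8 - 10 = -18
k: (-2)·6 - (-2)·2 = -12 - (-4) = -8
AB × AC = (34, -18, -8)
|AB × AC| = √1544 ≈ 39.2938
area = ½ · 39.2938 ≈ 19.647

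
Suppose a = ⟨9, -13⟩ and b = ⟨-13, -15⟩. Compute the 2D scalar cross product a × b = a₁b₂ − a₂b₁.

9·(-15) - (-13)·(-13) = -135 - 169 = -304

-304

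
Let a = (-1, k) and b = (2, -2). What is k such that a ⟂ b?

-1

a · b = (-1)·2 + k·(-2) = -2 - 2k
Set equal to 0: -2k = 2, so k = -1.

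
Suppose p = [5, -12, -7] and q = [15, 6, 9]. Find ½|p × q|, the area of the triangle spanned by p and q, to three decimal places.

i: (-12)·9 - (-7)·6 = -108 - (-42) = -66
j: (-7)·15 - 5·9 = -105 - 45 = -150
k: 5·6 - (-12)·15 = 30 - (-180) = 210
p × q = (-66, -150, 210)
|p × q| = √((-66)² + (-150)² + 210²) = √70956 ≈ 266.3757
area = ½ · 266.3757 ≈ 133.188

133.188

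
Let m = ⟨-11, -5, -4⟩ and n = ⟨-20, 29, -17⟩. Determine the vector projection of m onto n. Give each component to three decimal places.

(-1.869, 2.710, -1.589)

m · n = (-11)·(-20) + (-5)·29 + (-4)·(-17) = 220 - 145 + 68 = 143
|n|² = 400 + 841 + 289 = 1530
proj_n m = (143/1530) · (-20, 29, -17) ≈ (-1.869, 2.710, -1.589)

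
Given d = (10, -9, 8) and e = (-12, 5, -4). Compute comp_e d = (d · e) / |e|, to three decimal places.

d · e = 10·(-12) + (-9)·5 + 8·(-4) = -120 - 45 - 32 = -197
|e| = √(144 + 25 + 16) = √185 ≈ 13.6015
comp_e d = -197 / √185 ≈ -14.484

-14.484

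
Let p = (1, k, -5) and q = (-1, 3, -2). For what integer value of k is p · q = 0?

-3

p · q = 1·(-1) + k·3 + (-5)·(-2) = 9 + 3k
Set equal to 0: 3k = -9, so k = -3.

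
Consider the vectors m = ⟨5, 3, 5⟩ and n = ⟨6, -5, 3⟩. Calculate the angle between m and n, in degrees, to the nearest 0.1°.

m · n = 5·6 + 3·(-5) + 5·3 = 30 - 15 + 15 = 30
|m|² = 25 + 9 + 25 = 59,  |m| = √59 ≈ 7.681146
|n|² = 36 + 25 + 9 = 70,  |n| = √70 ≈ 8.366600
cos θ = 30 / (7.681146 · 8.366600) ≈ 0.46682
θ = arccos(0.46682) ≈ 62.2°

62.2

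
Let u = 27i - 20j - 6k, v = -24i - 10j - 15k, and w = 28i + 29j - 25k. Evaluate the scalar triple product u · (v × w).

v × w:
i: (-10)·(-25) - (-15)·29 = 250 - (-435) = 685
j: (-15)·28 - (-24)·(-25) = -420 - 600 = -1020
k: (-24)·29 - (-10)·28 = -696 - (-280) = -416
v × w = (685, -1020, -416)
u · (v × w) = 27·685 + (-20)·(-1020) + (-6)·(-416) = 18495 + 20400 + 2496 = 41391

41391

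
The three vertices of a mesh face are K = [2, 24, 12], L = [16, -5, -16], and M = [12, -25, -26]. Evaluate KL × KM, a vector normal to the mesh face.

KL = (14, -29, -28)
KM = (10, -49, -38)
i: (-29)·(-38) - (-28)·(-49) = 1102 - 1372 = -270
j: (-28)·10 - 14·(-38) = -280 - (-532) = 252
k: 14·(-49) - (-29)·10 = -686 - (-290) = -396
KL × KM = (-270, 252, -396)

(-270, 252, -396)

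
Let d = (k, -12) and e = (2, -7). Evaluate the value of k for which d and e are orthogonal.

d · e = k·2 + (-12)·(-7) = 84 + 2k
Set equal to 0: 2k = -84, so k = -42.

-42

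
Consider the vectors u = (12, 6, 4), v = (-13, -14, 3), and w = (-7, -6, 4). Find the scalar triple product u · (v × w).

v × w:
i: (-14)·4 - 3·(-6) = -56 - (-18) = -38
j: 3·(-7) - (-13)·4 = -21 - (-52) = 31
k: (-13)·(-6) - (-14)·(-7) = 78 - 98 = -20
v × w = (-38, 31, -20)
u · (v × w) = 12·(-38) + 6·31 + 4·(-20) = -456 + 186 - 80 = -350

-350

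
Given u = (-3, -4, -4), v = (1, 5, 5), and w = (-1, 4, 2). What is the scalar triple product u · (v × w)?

22

v × w:
i: 5·2 - 5·4 = 10 - 20 = -10
j: 5·(-1) - 1·2 = -5 - 2 = -7
k: 1·4 - 5·(-1) = 4 - (-5) = 9
v × w = (-10, -7, 9)
u · (v × w) = (-3)·(-10) + (-4)·(-7) + (-4)·9 = 30 + 28 - 36 = 22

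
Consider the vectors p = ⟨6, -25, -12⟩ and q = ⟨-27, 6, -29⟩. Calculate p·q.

36

p · q = 6·(-27) + (-25)·6 + (-12)·(-29) = -162 - 150 + 348 = 36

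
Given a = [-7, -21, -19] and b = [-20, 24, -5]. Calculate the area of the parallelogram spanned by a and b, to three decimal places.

882.887

i: (-21)·(-5) - (-19)·24 = 105 - (-456) = 561
j: (-19)·(-20) - (-7)·(-5) = 380 - 35 = 345
k: (-7)·24 - (-21)·(-20) = -168 - 420 = -588
a × b = (561, 345, -588)
|a × b| = √(561² + 345² + (-588)²) = √779490 ≈ 882.8873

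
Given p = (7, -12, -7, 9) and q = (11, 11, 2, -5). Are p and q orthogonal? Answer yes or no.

p · q = 7·11 + (-12)·11 + (-7)·2 + 9·(-5) = 77 - 132 - 14 - 45 = -114
Nonzero, so the vectors are not orthogonal.

no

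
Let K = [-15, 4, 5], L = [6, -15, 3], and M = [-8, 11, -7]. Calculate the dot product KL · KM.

KL = L − K = (21, -19, -2)
KM = M − K = (7, 7, -12)
KL · KM = 21·7 + (-19)·7 + (-2)·(-12) = 147 - 133 + 24 = 38

38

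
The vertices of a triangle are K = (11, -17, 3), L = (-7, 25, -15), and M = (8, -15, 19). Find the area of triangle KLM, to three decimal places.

395.704

KL = (-18, 42, -18),  KM = (-3, 2, 16)
i: 42·16 - (-18)·2 = 672 - (-36) = 708
j: (-18)·(-3) - (-18)·16 = 54 - (-288) = 342
k: (-18)·2 - 42·(-3) = -36 - (-126) = 90
KL × KM = (708, 342, 90)
|KL × KM| = √626328 ≈ 791.4089
area = ½ · 791.4089 ≈ 395.704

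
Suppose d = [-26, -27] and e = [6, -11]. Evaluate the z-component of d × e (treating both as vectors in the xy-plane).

(-26)·(-11) - (-27)·6 = 286 - (-162) = 448

448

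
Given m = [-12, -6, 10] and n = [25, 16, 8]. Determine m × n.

(-208, 346, -42)

i: (-6)·8 - 10·16 = -48 - 160 = -208
j: 10·25 - (-12)·8 = 250 - (-96) = 346
k: (-12)·16 - (-6)·25 = -192 - (-150) = -42
m × n = (-208, 346, -42)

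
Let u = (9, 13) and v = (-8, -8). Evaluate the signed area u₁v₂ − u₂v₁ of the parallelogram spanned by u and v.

9·(-8) - 13·(-8) = -72 - (-104) = 32

32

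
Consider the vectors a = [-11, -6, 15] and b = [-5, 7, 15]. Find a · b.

a · b = (-11)·(-5) + (-6)·7 + 15·15 = 55 - 42 + 225 = 238

238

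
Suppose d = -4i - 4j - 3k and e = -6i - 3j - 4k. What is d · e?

d · e = (-4)·(-6) + (-4)·(-3) + (-3)·(-4) = 24 + 12 + 12 = 48

48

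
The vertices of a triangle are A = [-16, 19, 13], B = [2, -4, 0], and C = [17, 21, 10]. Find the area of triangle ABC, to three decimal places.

442.062

AB = (18, -23, -13),  AC = (33, 2, -3)
i: (-23)·(-3) - (-13)·2 = 69 - (-26) = 95
j: (-13)·33 - 18·(-3) = -429 - (-54) = -375
k: 18·2 - (-23)·33 = 36 - (-759) = 795
AB × AC = (95, -375, 795)
|AB × AC| = √781675 ≈ 884.1239
area = ½ · 884.1239 ≈ 442.062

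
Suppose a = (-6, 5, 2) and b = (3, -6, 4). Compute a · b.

-40

a · b = (-6)·3 + 5·(-6) + 2·4 = -18 - 30 + 8 = -40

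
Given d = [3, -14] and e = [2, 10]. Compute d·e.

d · e = 3·2 + (-14)·10 = 6 - 140 = -134

-134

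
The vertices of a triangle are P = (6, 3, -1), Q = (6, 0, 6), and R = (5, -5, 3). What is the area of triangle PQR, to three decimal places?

PQ = (0, -3, 7),  PR = (-1, -8, 4)
i: (-3)·4 - 7·(-8) = -12 - (-56) = 44
j: 7·(-1) - 0·4 = -7 - 0 = -7
k: 0·(-8) - (-3)·(-1) = 0 - 3 = -3
PQ × PR = (44, -7, -3)
|PQ × PR| = √1994 ≈ 44.6542
area = ½ · 44.6542 ≈ 22.327

22.327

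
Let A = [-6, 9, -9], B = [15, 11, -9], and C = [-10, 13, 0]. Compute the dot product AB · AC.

AB = B − A = (21, 2, 0)
AC = C − A = (-4, 4, 9)
AB · AC = 21·(-4) + 2·4 + 0·9 = -84 + 8 + 0 = -76

-76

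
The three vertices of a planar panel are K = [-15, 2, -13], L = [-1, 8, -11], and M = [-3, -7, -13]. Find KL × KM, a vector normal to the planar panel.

KL = (14, 6, 2)
KM = (12, -9, 0)
i: 6·0 - 2·(-9) = 0 - (-18) = 18
j: 2·12 - 14·0 = 24 - 0 = 24
k: 14·(-9) - 6·12 = -126 - 72 = -198
KL × KM = (18, 24, -198)

(18, 24, -198)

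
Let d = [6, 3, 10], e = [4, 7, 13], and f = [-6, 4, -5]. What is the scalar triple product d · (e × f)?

-116

e × f:
i: 7·(-5) - 13·4 = -35 - 52 = -87
j: 13·(-6) - 4·(-5) = -78 - (-20) = -58
k: 4·4 - 7·(-6) = 16 - (-42) = 58
e × f = (-87, -58, 58)
d · (e × f) = 6·(-87) + 3·(-58) + 10·58 = -522 - 174 + 580 = -116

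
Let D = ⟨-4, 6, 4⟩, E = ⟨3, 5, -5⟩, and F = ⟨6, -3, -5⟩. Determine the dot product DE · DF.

160

DE = E − D = (7, -1, -9)
DF = F − D = (10, -9, -9)
DE · DF = 7·10 + (-1)·(-9) + (-9)·(-9) = 70 + 9 + 81 = 160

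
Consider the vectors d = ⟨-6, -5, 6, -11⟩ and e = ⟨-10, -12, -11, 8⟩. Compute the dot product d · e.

d · e = (-6)·(-10) + (-5)·(-12) + 6·(-11) + (-11)·8 = 60 + 60 - 66 - 88 = -34

-34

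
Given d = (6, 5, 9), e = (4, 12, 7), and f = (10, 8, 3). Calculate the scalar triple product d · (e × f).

e × f:
i: 12·3 - 7·8 = 36 - 56 = -20
j: 7·10 - 4·3 = 70 - 12 = 58
k: 4·8 - 12·10 = 32 - 120 = -88
e × f = (-20, 58, -88)
d · (e × f) = 6·(-20) + 5·58 + 9·(-88) = -120 + 290 - 792 = -622

-622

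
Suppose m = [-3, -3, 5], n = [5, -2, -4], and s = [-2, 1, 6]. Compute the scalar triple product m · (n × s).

n × s:
i: (-2)·6 - (-4)·1 = -12 - (-4) = -8
j: (-4)·(-2) - 5·6 = 8 - 30 = -22
k: 5·1 - (-2)·(-2) = 5 - 4 = 1
n × s = (-8, -22, 1)
m · (n × s) = (-3)·(-8) + (-3)·(-22) + 5·1 = 24 + 66 + 5 = 95

95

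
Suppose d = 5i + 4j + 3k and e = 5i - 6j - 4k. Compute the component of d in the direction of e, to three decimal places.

-1.254

d · e = 5·5 + 4·(-6) + 3·(-4) = 25 - 24 - 12 = -11
|e| = √(25 + 36 + 16) = √77 ≈ 8.7750
comp_e d = -11 / √77 ≈ -1.254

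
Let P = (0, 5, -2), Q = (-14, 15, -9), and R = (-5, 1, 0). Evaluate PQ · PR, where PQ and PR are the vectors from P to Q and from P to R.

PQ = Q − P = (-14, 10, -7)
PR = R − P = (-5, -4, 2)
PQ · PR = (-14)·(-5) + 10·(-4) + (-7)·2 = 70 - 40 - 14 = 16

16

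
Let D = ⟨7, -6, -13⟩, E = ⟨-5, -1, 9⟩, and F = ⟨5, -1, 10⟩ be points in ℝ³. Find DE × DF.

(5, 232, -50)

DE = (-12, 5, 22)
DF = (-2, 5, 23)
i: 5·23 - 22·5 = 115 - 110 = 5
j: 22·(-2) - (-12)·23 = -44 - (-276) = 232
k: (-12)·5 - 5·(-2) = -60 - (-10) = -50
DE × DF = (5, 232, -50)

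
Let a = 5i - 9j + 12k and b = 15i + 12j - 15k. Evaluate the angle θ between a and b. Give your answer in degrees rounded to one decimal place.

123.6

a · b = 5·15 + (-9)·12 + 12·(-15) = 75 - 108 - 180 = -213
|a|² = 25 + 81 + 144 = 250,  |a| = √250 ≈ 15.811388
|b|² = 225 + 144 + 225 = 594,  |b| = √594 ≈ 24.372115
cos θ = -213 / (15.811388 · 24.372115) ≈ -0.55273
θ = arccos(-0.55273) ≈ 123.6°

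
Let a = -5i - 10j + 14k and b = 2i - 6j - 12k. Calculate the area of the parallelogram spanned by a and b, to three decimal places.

i: (-10)·(-12) - 14·(-6) = 120 - (-84) = 204
j: 14·2 - (-5)·(-12) = 28 - 60 = -32
k: (-5)·(-6) - (-10)·2 = 30 - (-20) = 50
a × b = (204, -32, 50)
|a × b| = √(204² + (-32)² + 50²) = √45140 ≈ 212.4618

212.462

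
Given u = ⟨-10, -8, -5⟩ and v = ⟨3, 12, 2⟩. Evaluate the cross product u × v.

(44, 5, -96)

i: (-8)·2 - (-5)·12 = -16 - (-60) = 44
j: (-5)·3 - (-10)·2 = -15 - (-20) = 5
k: (-10)·12 - (-8)·3 = -120 - (-24) = -96
u × v = (44, 5, -96)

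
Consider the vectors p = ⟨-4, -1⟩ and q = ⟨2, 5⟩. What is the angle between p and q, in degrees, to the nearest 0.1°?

125.8

p · q = (-4)·2 + (-1)·5 = -8 - 5 = -13
|p|² = 16 + 1 = 17,  |p| = √17 ≈ 4.123106
|q|² = 4 + 25 = 29,  |q| = √29 ≈ 5.385165
cos θ = -13 / (4.123106 · 5.385165) ≈ -0.58549
θ = arccos(-0.58549) ≈ 125.8°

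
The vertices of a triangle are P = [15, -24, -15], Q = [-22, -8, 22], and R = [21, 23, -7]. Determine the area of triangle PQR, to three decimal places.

1248.086

PQ = (-37, 16, 37),  PR = (6, 47, 8)
i: 16·8 - 37·47 = 128 - 1739 = -1611
j: 37·6 - (-37)·8 = 222 - (-296) = 518
k: (-37)·47 - 16·6 = -1739 - 96 = -1835
PQ × PR = (-1611, 518, -1835)
|PQ × PR| = √6230870 ≈ 2496.1711
area = ½ · 2496.1711 ≈ 1248.086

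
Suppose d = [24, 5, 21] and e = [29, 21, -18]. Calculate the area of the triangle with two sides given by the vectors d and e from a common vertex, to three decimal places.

i: 5·(-18) - 21·21 = -90 - 441 = -531
j: 21·29 - 24·(-18) = 609 - (-432) = 1041
k: 24·21 - 5·29 = 504 - 145 = 359
d × e = (-531, 1041, 359)
|d × e| = √((-531)² + 1041² + 359²) = √1494523 ≈ 1222.5069
area = ½ · 1222.5069 ≈ 611.253

611.253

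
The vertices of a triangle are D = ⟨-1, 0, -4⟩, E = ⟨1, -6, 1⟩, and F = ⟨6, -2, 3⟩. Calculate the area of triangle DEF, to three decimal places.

DE = (2, -6, 5),  DF = (7, -2, 7)
i: (-6)·7 - 5·(-2) = -42 - (-10) = -32
j: 5·7 - 2·7 = 35 - 14 = 21
k: 2·(-2) - (-6)·7 = -4 - (-42) = 38
DE × DF = (-32, 21, 38)
|DE × DF| = √2909 ≈ 53.9351
area = ½ · 53.9351 ≈ 26.968

26.968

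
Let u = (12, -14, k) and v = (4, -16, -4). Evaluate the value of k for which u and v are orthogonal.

68

u · v = 12·4 + (-14)·(-16) + k·(-4) = 272 - 4k
Set equal to 0: -4k = -272, so k = 68.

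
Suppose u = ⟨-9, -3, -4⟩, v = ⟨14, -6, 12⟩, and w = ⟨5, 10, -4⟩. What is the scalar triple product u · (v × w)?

v × w:
i: (-6)·(-4) - 12·10 = 24 - 120 = -96
j: 12·5 - 14·(-4) = 60 - (-56) = 116
k: 14·10 - (-6)·5 = 140 - (-30) = 170
v × w = (-96, 116, 170)
u · (v × w) = (-9)·(-96) + (-3)·116 + (-4)·170 = 864 - 348 - 680 = -164

-164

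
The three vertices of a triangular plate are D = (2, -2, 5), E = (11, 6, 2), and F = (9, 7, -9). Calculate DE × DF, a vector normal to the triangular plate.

DE = (9, 8, -3)
DF = (7, 9, -14)
i: 8·(-14) - (-3)·9 = -112 - (-27) = -85
j: (-3)·7 - 9·(-14) = -21 - (-126) = 105
k: 9·9 - 8·7 = 81 - 56 = 25
DE × DF = (-85, 105, 25)

(-85, 105, 25)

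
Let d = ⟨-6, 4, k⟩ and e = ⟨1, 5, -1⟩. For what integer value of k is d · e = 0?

d · e = (-6)·1 + 4·5 + k·(-1) = 14 - 1k
Set equal to 0: -1k = -14, so k = 14.

14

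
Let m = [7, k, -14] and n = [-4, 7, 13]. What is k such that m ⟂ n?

30

m · n = 7·(-4) + k·7 + (-14)·13 = -210 + 7k
Set equal to 0: 7k = 210, so k = 30.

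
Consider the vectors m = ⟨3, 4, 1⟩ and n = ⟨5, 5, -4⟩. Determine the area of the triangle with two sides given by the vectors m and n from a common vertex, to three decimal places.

i: 4·(-4) - 1·5 = -16 - 5 = -21
j: 1·5 - 3·(-4) = 5 - (-12) = 17
k: 3·5 - 4·5 = 15 - 20 = -5
m × n = (-21, 17, -5)
|m × n| = √((-21)² + 17² + (-5)²) = √755 ≈ 27.4773
area = ½ · 27.4773 ≈ 13.739

13.739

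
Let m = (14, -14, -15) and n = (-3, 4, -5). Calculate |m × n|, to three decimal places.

i: (-14)·(-5) - (-15)·4 = 70 - (-60) = 130
j: (-15)·(-3) - 14·(-5) = 45 - (-70) = 115
k: 14·4 - (-14)·(-3) = 56 - 42 = 14
m × n = (130, 115, 14)
|m × n| = √(130² + 115² + 14²) = √30321 ≈ 174.1293

174.129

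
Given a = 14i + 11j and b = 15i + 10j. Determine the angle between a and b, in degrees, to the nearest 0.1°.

4.5

a · b = 14·15 + 11·10 = 210 + 110 = 320
|a|² = 196 + 121 = 317,  |a| = √317 ≈ 17.804494
|b|² = 225 + 100 = 325,  |b| = √325 ≈ 18.027756
cos θ = 320 / (17.804494 · 18.027756) ≈ 0.99696
θ = arccos(0.99696) ≈ 4.5°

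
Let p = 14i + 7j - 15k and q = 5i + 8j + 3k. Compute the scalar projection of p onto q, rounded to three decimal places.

p · q = 14·5 + 7·8 + (-15)·3 = 70 + 56 - 45 = 81
|q| = √(25 + 64 + 9) = √98 ≈ 9.8995
comp_q p = 81 / √98 ≈ 8.182

8.182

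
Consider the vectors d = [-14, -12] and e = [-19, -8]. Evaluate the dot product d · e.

362

d · e = (-14)·(-19) + (-12)·(-8) = 266 + 96 = 362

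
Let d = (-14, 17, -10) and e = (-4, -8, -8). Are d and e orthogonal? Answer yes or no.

d · e = (-14)·(-4) + 17·(-8) + (-10)·(-8) = 56 - 136 + 80 = 0
Zero, so the vectors are orthogonal.

yes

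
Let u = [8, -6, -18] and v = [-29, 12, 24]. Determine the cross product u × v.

(72, 330, -78)

i: (-6)·24 - (-18)·12 = -144 - (-216) = 72
j: (-18)·(-29) - 8·24 = 522 - 192 = 330
k: 8·12 - (-6)·(-29) = 96 - 174 = -78
u × v = (72, 330, -78)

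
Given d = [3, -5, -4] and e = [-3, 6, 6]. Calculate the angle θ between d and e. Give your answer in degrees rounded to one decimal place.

d · e = 3·(-3) + (-5)·6 + (-4)·6 = -9 - 30 - 24 = -63
|d|² = 9 + 25 + 16 = 50,  |d| = √50 ≈ 7.071068
|e|² = 9 + 36 + 36 = 81,  |e| = √81 ≈ 9.000000
cos θ = -63 / (7.071068 · 9.000000) ≈ -0.98995
θ = arccos(-0.98995) ≈ 171.9°

171.9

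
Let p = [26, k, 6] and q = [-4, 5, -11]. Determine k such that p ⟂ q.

p · q = 26·(-4) + k·5 + 6·(-11) = -170 + 5k
Set equal to 0: 5k = 170, so k = 34.

34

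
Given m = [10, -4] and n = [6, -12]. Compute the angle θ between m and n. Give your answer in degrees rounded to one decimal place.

41.6

m · n = 10·6 + (-4)·(-12) = 60 + 48 = 108
|m|² = 100 + 16 = 116,  |m| = √116 ≈ 10.770330
|n|² = 36 + 144 = 180,  |n| = √180 ≈ 13.416408
cos θ = 108 / (10.770330 · 13.416408) ≈ 0.74741
θ = arccos(0.74741) ≈ 41.6°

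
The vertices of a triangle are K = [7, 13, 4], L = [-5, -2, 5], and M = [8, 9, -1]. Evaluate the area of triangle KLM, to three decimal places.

KL = (-12, -15, 1),  KM = (1, -4, -5)
i: (-15)·(-5) - 1·(-4) = 75 - (-4) = 79
j: 1·1 - (-12)·(-5) = 1 - 60 = -59
k: (-12)·(-4) - (-15)·1 = 48 - (-15) = 63
KL × KM = (79, -59, 63)
|KL × KM| = √13691 ≈ 117.0085
area = ½ · 117.0085 ≈ 58.504

58.504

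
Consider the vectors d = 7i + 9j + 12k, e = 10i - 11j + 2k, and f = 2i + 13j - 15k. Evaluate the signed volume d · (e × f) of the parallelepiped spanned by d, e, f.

4183

e × f:
i: (-11)·(-15) - 2·13 = 165 - 26 = 139
j: 2·2 - 10·(-15) = 4 - (-150) = 154
k: 10·13 - (-11)·2 = 130 - (-22) = 152
e × f = (139, 154, 152)
d · (e × f) = 7·139 + 9·154 + 12·152 = 973 + 1386 + 1824 = 4183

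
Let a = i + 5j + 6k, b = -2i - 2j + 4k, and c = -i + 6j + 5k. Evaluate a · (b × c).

-88

b × c:
i: (-2)·5 - 4·6 = -10 - 24 = -34
j: 4·(-1) - (-2)·5 = -4 - (-10) = 6
k: (-2)·6 - (-2)·(-1) = -12 - 2 = -14
b × c = (-34, 6, -14)
a · (b × c) = 1·(-34) + 5·6 + 6·(-14) = -34 + 30 - 84 = -88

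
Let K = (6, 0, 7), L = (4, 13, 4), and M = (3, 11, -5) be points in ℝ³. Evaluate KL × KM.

KL = (-2, 13, -3)
KM = (-3, 11, -12)
i: 13·(-12) - (-3)·11 = -156 - (-33) = -123
j: (-3)·(-3) - (-2)·(-12) = 9 - 24 = -15
k: (-2)·11 - 13·(-3) = -22 - (-39) = 17
KL × KM = (-123, -15, 17)

(-123, -15, 17)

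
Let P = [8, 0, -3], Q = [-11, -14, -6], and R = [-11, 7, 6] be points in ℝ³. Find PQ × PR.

PQ = (-19, -14, -3)
PR = (-19, 7, 9)
i: (-14)·9 - (-3)·7 = -126 - (-21) = -105
j: (-3)·(-19) - (-19)·9 = 57 - (-171) = 228
k: (-19)·7 - (-14)·(-19) = -133 - 266 = -399
PQ × PR = (-105, 228, -399)

(-105, 228, -399)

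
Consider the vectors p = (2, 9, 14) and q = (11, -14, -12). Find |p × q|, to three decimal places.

i: 9·(-12) - 14·(-14) = -108 - (-196) = 88
j: 14·11 - 2·(-12) = 154 - (-24) = 178
k: 2·(-14) - 9·11 = -28 - 99 = -127
p × q = (88, 178, -127)
|p × q| = √(88² + 178² + (-127)²) = √55557 ≈ 235.7053

235.705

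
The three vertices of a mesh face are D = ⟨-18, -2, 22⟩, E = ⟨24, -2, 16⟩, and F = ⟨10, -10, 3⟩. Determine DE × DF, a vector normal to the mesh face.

(-48, 630, -336)

DE = (42, 0, -6)
DF = (28, -8, -19)
i: 0·(-19) - (-6)·(-8) = 0 - 48 = -48
j: (-6)·28 - 42·(-19) = -168 - (-798) = 630
k: 42·(-8) - 0·28 = -336 - 0 = -336
DE × DF = (-48, 630, -336)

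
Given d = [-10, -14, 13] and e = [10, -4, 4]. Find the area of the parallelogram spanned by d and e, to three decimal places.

i: (-14)·4 - 13·(-4) = -56 - (-52) = -4
j: 13·10 - (-10)·4 = 130 - (-40) = 170
k: (-10)·(-4) - (-14)·10 = 40 - (-140) = 180
d × e = (-4, 170, 180)
|d × e| = √((-4)² + 170² + 180²) = √61316 ≈ 247.6207

247.621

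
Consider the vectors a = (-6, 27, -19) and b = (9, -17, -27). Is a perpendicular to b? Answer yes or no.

a · b = (-6)·9 + 27·(-17) + (-19)·(-27) = -54 - 459 + 513 = 0
Zero, so the vectors are orthogonal.

yes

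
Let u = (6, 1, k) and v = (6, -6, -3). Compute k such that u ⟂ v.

10

u · v = 6·6 + 1·(-6) + k·(-3) = 30 - 3k
Set equal to 0: -3k = -30, so k = 10.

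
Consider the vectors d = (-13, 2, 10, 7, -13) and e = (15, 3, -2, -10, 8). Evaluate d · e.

-383

d · e = (-13)·15 + 2·3 + 10·(-2) + 7·(-10) + (-13)·8 = -195 + 6 - 20 - 70 - 104 = -383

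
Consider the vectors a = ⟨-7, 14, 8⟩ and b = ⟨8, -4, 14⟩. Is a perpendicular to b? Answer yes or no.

a · b = (-7)·8 + 14·(-4) + 8·14 = -56 - 56 + 112 = 0
Zero, so the vectors are orthogonal.

yes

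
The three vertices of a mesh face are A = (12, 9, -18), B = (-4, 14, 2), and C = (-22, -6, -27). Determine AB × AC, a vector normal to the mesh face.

(255, -824, 410)

AB = (-16, 5, 20)
AC = (-34, -15, -9)
i: 5·(-9) - 20·(-15) = -45 - (-300) = 255
j: 20·(-34) - (-16)·(-9) = -680 - 144 = -824
k: (-16)·(-15) - 5·(-34) = 240 - (-170) = 410
AB × AC = (255, -824, 410)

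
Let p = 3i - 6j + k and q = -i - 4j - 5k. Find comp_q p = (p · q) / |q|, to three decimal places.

p · q = 3·(-1) + (-6)·(-4) + 1·(-5) = -3 + 24 - 5 = 16
|q| = √(1 + 16 + 25) = √42 ≈ 6.4807
comp_q p = 16 / √42 ≈ 2.469

2.469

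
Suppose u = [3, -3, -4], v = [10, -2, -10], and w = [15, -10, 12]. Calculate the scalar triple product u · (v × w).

718

v × w:
i: (-2)·12 - (-10)·(-10) = -24 - 100 = -124
j: (-10)·15 - 10·12 = -150 - 120 = -270
k: 10·(-10) - (-2)·15 = -100 - (-30) = -70
v × w = (-124, -270, -70)
u · (v × w) = 3·(-124) + (-3)·(-270) + (-4)·(-70) = -372 + 810 + 280 = 718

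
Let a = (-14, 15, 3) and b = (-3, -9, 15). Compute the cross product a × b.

(252, 201, 171)

i: 15·15 - 3·(-9) = 225 - (-27) = 252
j: 3·(-3) - (-14)·15 = -9 - (-210) = 201
k: (-14)·(-9) - 15·(-3) = 126 - (-45) = 171
a × b = (252, 201, 171)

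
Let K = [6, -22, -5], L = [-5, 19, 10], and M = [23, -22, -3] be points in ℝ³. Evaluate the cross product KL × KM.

KL = (-11, 41, 15)
KM = (17, 0, 2)
i: 41·2 - 15·0 = 82 - 0 = 82
j: 15·17 - (-11)·2 = 255 - (-22) = 277
k: (-11)·0 - 41·17 = 0 - 697 = -697
KL × KM = (82, 277, -697)

(82, 277, -697)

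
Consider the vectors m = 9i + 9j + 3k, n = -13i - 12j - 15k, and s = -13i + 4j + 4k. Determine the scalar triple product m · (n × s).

1707

n × s:
i: (-12)·4 - (-15)·4 = -48 - (-60) = 12
j: (-15)·(-13) - (-13)·4 = 195 - (-52) = 247
k: (-13)·4 - (-12)·(-13) = -52 - 156 = -208
n × s = (12, 247, -208)
m · (n × s) = 9·12 + 9·247 + 3·(-208) = 108 + 2223 - 624 = 1707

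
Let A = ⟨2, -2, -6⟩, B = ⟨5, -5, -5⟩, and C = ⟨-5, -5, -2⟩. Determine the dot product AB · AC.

AB = B − A = (3, -3, 1)
AC = C − A = (-7, -3, 4)
AB · AC = 3·(-7) + (-3)·(-3) + 1·4 = -21 + 9 + 4 = -8

-8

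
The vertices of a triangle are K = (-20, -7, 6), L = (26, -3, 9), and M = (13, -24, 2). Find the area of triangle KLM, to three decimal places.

478.725

KL = (46, 4, 3),  KM = (33, -17, -4)
i: 4·(-4) - 3·(-17) = -16 - (-51) = 35
j: 3·33 - 46·(-4) = 99 - (-184) = 283
k: 46·(-17) - 4·33 = -782 - 132 = -914
KL × KM = (35, 283, -914)
|KL × KM| = √916710 ≈ 957.4497
area = ½ · 957.4497 ≈ 478.725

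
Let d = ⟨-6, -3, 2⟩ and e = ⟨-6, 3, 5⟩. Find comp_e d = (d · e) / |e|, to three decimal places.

d · e = (-6)·(-6) + (-3)·3 + 2·5 = 36 - 9 + 10 = 37
|e| = √(36 + 9 + 25) = √70 ≈ 8.3666
comp_e d = 37 / √70 ≈ 4.422

4.422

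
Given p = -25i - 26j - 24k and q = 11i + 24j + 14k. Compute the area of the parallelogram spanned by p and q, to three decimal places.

i: (-26)·14 - (-24)·24 = -364 - (-576) = 212
j: (-24)·11 - (-25)·14 = -264 - (-350) = 86
k: (-25)·24 - (-26)·11 = -600 - (-286) = -314
p × q = (212, 86, -314)
|p × q| = √(212² + 86² + (-314)²) = √150936 ≈ 388.5048

388.505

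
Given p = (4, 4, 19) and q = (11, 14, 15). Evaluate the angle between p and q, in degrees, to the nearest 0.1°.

p · q = 4·11 + 4·14 + 19·15 = 44 + 56 + 285 = 385
|p|² = 16 + 16 + 361 = 393,  |p| = √393 ≈ 19.824228
|q|² = 121 + 196 + 225 = 542,  |q| = √542 ≈ 23.280893
cos θ = 385 / (19.824228 · 23.280893) ≈ 0.83419
θ = arccos(0.83419) ≈ 33.5°

33.5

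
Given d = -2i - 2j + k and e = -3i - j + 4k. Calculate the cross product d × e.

(-7, 5, -4)

i: (-2)·4 - 1·(-1) = -8 - (-1) = -7
j: 1·(-3) - (-2)·4 = -3 - (-8) = 5
k: (-2)·(-1) - (-2)·(-3) = 2 - 6 = -4
d × e = (-7, 5, -4)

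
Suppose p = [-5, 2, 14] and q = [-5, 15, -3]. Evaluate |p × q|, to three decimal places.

241.052

i: 2·(-3) - 14·15 = -6 - 210 = -216
j: 14·(-5) - (-5)·(-3) = -70 - 15 = -85
k: (-5)·15 - 2·(-5) = -75 - (-10) = -65
p × q = (-216, -85, -65)
|p × q| = √((-216)² + (-85)² + (-65)²) = √58106 ≈ 241.0519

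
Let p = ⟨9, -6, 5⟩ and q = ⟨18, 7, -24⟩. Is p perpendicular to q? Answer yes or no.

yes

p · q = 9·18 + (-6)·7 + 5·(-24) = 162 - 42 - 120 = 0
Zero, so the vectors are orthogonal.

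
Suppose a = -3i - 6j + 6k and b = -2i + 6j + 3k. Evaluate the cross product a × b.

(-54, -3, -30)

i: (-6)·3 - 6·6 = -18 - 36 = -54
j: 6·(-2) - (-3)·3 = -12 - (-9) = -3
k: (-3)·6 - (-6)·(-2) = -18 - 12 = -30
a × b = (-54, -3, -30)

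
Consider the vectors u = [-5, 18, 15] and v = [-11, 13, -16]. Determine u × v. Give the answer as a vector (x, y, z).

(-483, -245, 133)

i: 18·(-16) - 15·13 = -288 - 195 = -483
j: 15·(-11) - (-5)·(-16) = -165 - 80 = -245
k: (-5)·13 - 18·(-11) = -65 - (-198) = 133
u × v = (-483, -245, 133)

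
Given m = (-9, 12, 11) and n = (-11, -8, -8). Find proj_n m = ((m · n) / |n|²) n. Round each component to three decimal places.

m · n = (-9)·(-11) + 12·(-8) + 11·(-8) = 99 - 96 - 88 = -85
|n|² = 121 + 64 + 64 = 249
proj_n m = (-85/249) · (-11, -8, -8) ≈ (3.755, 2.731, 2.731)

(3.755, 2.731, 2.731)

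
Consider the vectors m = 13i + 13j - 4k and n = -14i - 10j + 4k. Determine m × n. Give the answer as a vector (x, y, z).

(12, 4, 52)

i: 13·4 - (-4)·(-10) = 52 - 40 = 12
j: (-4)·(-14) - 13·4 = 56 - 52 = 4
k: 13·(-10) - 13·(-14) = -130 - (-182) = 52
m × n = (12, 4, 52)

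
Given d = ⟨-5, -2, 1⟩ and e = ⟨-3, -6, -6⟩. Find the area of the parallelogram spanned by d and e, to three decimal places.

i: (-2)·(-6) - 1·(-6) = 12 - (-6) = 18
j: 1·(-3) - (-5)·(-6) = -3 - 30 = -33
k: (-5)·(-6) - (-2)·(-3) = 30 - 6 = 24
d × e = (18, -33, 24)
|d × e| = √(18² + (-33)² + 24²) = √1989 ≈ 44.5982

44.598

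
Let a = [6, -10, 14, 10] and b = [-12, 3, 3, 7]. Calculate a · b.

10

a · b = 6·(-12) + (-10)·3 + 14·3 + 10·7 = -72 - 30 + 42 + 70 = 10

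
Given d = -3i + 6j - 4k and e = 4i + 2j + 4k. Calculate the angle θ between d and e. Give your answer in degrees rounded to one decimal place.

110.0

d · e = (-3)·4 + 6·2 + (-4)·4 = -12 + 12 - 16 = -16
|d|² = 9 + 36 + 16 = 61,  |d| = √61 ≈ 7.810250
|e|² = 16 + 4 + 16 = 36,  |e| = √36 ≈ 6.000000
cos θ = -16 / (7.810250 · 6.000000) ≈ -0.34143
θ = arccos(-0.34143) ≈ 110.0°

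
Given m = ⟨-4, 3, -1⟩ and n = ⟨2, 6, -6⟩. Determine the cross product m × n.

i: 3·(-6) - (-1)·6 = -18 - (-6) = -12
j: (-1)·2 - (-4)·(-6) = -2 - 24 = -26
k: (-4)·6 - 3·2 = -24 - 6 = -30
m × n = (-12, -26, -30)

(-12, -26, -30)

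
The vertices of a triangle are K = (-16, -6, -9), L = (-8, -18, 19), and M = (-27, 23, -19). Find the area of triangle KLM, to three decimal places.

367.712

KL = (8, -12, 28),  KM = (-11, 29, -10)
i: (-12)·(-10) - 28·29 = 120 - 812 = -692
j: 28·(-11) - 8·(-10) = -308 - (-80) = -228
k: 8·29 - (-12)·(-11) = 232 - 132 = 100
KL × KM = (-692, -228, 100)
|KL × KM| = √540848 ≈ 735.4237
area = ½ · 735.4237 ≈ 367.712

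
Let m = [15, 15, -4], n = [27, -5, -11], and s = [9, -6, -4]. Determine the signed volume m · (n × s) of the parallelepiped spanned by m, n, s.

n × s:
i: (-5)·(-4) - (-11)·(-6) = 20 - 66 = -46
j: (-11)·9 - 27·(-4) = -99 - (-108) = 9
k: 27·(-6) - (-5)·9 = -162 - (-45) = -117
n × s = (-46, 9, -117)
m · (n × s) = 15·(-46) + 15·9 + (-4)·(-117) = -690 + 135 + 468 = -87

-87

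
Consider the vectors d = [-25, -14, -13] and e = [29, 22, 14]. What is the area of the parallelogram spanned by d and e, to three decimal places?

i: (-14)·14 - (-13)·22 = -196 - (-286) = 90
j: (-13)·29 - (-25)·14 = -377 - (-350) = -27
k: (-25)·22 - (-14)·29 = -550 - (-406) = -144
d × e = (90, -27, -144)
|d × e| = √(90² + (-27)² + (-144)²) = √29565 ≈ 171.9448

171.945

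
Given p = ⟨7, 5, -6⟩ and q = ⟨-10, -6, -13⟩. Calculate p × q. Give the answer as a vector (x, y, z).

i: 5·(-13) - (-6)·(-6) = -65 - 36 = -101
j: (-6)·(-10) - 7·(-13) = 60 - (-91) = 151
k: 7·(-6) - 5·(-10) = -42 - (-50) = 8
p × q = (-101, 151, 8)

(-101, 151, 8)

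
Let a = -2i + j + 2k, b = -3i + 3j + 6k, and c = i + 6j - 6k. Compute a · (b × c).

b × c:
i: 3·(-6) - 6·6 = -18 - 36 = -54
j: 6·1 - (-3)·(-6) = 6 - 18 = -12
k: (-3)·6 - 3·1 = -18 - 3 = -21
b × c = (-54, -12, -21)
a · (b × c) = (-2)·(-54) + 1·(-12) + 2·(-21) = 108 - 12 - 42 = 54

54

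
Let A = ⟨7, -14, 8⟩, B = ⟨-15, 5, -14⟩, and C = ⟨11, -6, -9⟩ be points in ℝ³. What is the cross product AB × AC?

AB = (-22, 19, -22)
AC = (4, 8, -17)
i: 19·(-17) - (-22)·8 = -323 - (-176) = -147
j: (-22)·4 - (-22)·(-17) = -88 - 374 = -462
k: (-22)·8 - 19·4 = -176 - 76 = -252
AB × AC = (-147, -462, -252)

(-147, -462, -252)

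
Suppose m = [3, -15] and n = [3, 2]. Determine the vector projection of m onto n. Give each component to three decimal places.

m · n = 3·3 + (-15)·2 = 9 - 30 = -21
|n|² = 9 + 4 = 13
proj_n m = (-21/13) · (3, 2) ≈ (-4.846, -3.231)

(-4.846, -3.231)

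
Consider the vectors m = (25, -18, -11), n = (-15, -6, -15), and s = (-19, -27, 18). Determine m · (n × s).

-26016

n × s:
i: (-6)·18 - (-15)·(-27) = -108 - 405 = -513
j: (-15)·(-19) - (-15)·18 = 285 - (-270) = 555
k: (-15)·(-27) - (-6)·(-19) = 405 - 114 = 291
n × s = (-513, 555, 291)
m · (n × s) = 25·(-513) + (-18)·555 + (-11)·291 = -12825 - 9990 - 3201 = -26016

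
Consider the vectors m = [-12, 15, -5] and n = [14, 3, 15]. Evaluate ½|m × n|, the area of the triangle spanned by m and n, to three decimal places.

180.427

i: 15·15 - (-5)·3 = 225 - (-15) = 240
j: (-5)·14 - (-12)·15 = -70 - (-180) = 110
k: (-12)·3 - 15·14 = -36 - 210 = -246
m × n = (240, 110, -246)
|m × n| = √(240² + 110² + (-246)²) = √130216 ≈ 360.8545
area = ½ · 360.8545 ≈ 180.427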